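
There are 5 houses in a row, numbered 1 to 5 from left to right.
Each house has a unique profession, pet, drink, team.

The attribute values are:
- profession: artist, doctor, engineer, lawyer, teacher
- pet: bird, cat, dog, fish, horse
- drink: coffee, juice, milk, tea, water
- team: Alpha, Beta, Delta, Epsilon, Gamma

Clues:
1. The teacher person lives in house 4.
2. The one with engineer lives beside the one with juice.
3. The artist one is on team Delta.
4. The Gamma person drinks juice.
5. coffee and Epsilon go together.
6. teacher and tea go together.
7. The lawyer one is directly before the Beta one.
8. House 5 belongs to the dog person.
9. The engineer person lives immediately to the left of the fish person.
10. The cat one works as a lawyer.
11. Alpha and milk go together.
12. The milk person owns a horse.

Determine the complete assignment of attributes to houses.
Solution:

House | Profession | Pet | Drink | Team
---------------------------------------
  1   | engineer | horse | milk | Alpha
  2   | doctor | fish | juice | Gamma
  3   | lawyer | cat | coffee | Epsilon
  4   | teacher | bird | tea | Beta
  5   | artist | dog | water | Delta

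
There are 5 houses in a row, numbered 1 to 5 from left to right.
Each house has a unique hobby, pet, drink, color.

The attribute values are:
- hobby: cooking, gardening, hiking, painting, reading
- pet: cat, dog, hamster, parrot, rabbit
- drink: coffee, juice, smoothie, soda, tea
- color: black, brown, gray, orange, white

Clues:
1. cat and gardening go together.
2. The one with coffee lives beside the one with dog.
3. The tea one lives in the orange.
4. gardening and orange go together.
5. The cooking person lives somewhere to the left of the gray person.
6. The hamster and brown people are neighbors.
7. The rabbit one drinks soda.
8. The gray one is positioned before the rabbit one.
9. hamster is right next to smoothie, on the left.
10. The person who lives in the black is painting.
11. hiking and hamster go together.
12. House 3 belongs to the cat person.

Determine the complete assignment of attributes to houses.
Solution:

House | Hobby | Pet | Drink | Color
-----------------------------------
  1   | hiking | hamster | coffee | white
  2   | cooking | dog | smoothie | brown
  3   | gardening | cat | tea | orange
  4   | reading | parrot | juice | gray
  5   | painting | rabbit | soda | black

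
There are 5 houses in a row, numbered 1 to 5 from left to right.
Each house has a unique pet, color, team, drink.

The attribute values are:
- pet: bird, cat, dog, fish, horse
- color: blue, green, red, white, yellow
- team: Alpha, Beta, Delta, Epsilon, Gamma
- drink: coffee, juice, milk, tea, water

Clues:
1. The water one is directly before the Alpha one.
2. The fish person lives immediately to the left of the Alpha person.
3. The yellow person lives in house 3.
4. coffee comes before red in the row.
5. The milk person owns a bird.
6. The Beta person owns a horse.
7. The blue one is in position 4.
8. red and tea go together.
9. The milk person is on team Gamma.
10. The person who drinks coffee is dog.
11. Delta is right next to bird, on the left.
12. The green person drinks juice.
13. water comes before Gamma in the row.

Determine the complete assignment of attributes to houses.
Solution:

House | Pet | Color | Team | Drink
----------------------------------
  1   | fish | white | Epsilon | water
  2   | cat | green | Alpha | juice
  3   | dog | yellow | Delta | coffee
  4   | bird | blue | Gamma | milk
  5   | horse | red | Beta | tea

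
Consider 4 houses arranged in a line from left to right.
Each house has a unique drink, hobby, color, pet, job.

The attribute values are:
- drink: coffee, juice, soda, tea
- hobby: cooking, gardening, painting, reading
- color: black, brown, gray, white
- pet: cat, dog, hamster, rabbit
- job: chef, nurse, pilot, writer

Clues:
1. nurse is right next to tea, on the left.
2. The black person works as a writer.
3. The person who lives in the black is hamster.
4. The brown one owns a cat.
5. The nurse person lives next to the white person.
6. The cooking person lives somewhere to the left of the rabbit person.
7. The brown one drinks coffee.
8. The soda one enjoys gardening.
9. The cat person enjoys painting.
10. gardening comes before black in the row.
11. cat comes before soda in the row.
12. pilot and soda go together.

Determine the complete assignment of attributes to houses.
Solution:

House | Drink | Hobby | Color | Pet | Job
-----------------------------------------
  1   | coffee | painting | brown | cat | nurse
  2   | tea | cooking | white | dog | chef
  3   | soda | gardening | gray | rabbit | pilot
  4   | juice | reading | black | hamster | writer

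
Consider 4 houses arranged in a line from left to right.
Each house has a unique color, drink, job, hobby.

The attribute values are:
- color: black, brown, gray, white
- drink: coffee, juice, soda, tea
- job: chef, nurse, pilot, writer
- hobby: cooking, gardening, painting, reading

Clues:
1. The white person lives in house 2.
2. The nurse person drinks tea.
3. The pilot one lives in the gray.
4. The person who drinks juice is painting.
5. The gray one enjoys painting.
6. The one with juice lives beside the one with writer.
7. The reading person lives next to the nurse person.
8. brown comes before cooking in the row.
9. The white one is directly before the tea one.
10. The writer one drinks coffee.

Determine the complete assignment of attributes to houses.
Solution:

House | Color | Drink | Job | Hobby
-----------------------------------
  1   | gray | juice | pilot | painting
  2   | white | coffee | writer | reading
  3   | brown | tea | nurse | gardening
  4   | black | soda | chef | cooking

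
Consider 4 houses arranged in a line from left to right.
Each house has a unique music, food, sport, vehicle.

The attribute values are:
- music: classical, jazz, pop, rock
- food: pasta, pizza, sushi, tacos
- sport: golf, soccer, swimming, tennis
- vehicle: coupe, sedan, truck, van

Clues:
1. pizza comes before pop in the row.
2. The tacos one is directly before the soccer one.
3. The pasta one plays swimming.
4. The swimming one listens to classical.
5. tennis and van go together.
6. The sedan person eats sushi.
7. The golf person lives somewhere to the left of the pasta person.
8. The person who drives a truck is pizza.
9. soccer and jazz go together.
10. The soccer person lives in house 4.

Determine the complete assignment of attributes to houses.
Solution:

House | Music | Food | Sport | Vehicle
--------------------------------------
  1   | rock | pizza | golf | truck
  2   | classical | pasta | swimming | coupe
  3   | pop | tacos | tennis | van
  4   | jazz | sushi | soccer | sedan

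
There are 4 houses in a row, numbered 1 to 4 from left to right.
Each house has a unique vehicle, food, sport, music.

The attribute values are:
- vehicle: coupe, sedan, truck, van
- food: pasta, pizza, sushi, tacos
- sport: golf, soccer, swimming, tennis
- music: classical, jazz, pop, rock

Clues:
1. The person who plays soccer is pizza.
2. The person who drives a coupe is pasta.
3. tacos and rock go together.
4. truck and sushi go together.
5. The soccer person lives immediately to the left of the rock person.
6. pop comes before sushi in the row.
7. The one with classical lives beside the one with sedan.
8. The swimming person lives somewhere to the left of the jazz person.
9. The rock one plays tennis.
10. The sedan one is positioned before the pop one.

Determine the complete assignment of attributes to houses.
Solution:

House | Vehicle | Food | Sport | Music
--------------------------------------
  1   | van | pizza | soccer | classical
  2   | sedan | tacos | tennis | rock
  3   | coupe | pasta | swimming | pop
  4   | truck | sushi | golf | jazz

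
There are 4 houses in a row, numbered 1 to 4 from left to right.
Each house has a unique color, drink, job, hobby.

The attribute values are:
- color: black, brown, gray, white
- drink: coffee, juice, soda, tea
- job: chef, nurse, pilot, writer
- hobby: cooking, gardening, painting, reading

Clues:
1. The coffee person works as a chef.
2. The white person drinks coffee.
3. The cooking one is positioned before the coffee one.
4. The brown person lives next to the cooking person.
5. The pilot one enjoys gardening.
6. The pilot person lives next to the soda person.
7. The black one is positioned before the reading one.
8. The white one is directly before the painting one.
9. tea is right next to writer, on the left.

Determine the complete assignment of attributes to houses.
Solution:

House | Color | Drink | Job | Hobby
-----------------------------------
  1   | brown | tea | pilot | gardening
  2   | black | soda | writer | cooking
  3   | white | coffee | chef | reading
  4   | gray | juice | nurse | painting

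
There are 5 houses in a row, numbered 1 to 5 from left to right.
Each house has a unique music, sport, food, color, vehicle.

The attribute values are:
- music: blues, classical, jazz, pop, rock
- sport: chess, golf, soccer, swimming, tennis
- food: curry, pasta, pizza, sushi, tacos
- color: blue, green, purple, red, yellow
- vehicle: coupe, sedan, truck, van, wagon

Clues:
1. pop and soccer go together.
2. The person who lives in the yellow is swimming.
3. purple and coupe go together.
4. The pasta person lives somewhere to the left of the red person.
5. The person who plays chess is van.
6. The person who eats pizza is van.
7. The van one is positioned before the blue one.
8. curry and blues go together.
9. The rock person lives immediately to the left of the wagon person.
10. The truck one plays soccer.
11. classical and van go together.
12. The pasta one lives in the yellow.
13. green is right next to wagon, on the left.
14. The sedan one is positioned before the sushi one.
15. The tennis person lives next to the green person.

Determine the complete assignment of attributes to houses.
Solution:

House | Music | Sport | Food | Color | Vehicle
----------------------------------------------
  1   | blues | tennis | curry | purple | coupe
  2   | rock | golf | tacos | green | sedan
  3   | jazz | swimming | pasta | yellow | wagon
  4   | classical | chess | pizza | red | van
  5   | pop | soccer | sushi | blue | truck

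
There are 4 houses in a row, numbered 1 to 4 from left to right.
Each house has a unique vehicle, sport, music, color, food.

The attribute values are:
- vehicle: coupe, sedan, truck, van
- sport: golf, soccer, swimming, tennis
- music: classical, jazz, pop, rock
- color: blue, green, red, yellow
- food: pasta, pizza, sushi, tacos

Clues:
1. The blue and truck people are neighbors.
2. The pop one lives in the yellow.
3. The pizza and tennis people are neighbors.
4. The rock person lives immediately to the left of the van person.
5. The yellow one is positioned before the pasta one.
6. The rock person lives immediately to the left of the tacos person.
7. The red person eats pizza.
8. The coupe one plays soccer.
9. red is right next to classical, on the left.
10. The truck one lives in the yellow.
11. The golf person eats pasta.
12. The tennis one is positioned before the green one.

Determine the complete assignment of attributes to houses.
Solution:

House | Vehicle | Sport | Music | Color | Food
----------------------------------------------
  1   | coupe | soccer | rock | red | pizza
  2   | van | tennis | classical | blue | tacos
  3   | truck | swimming | pop | yellow | sushi
  4   | sedan | golf | jazz | green | pasta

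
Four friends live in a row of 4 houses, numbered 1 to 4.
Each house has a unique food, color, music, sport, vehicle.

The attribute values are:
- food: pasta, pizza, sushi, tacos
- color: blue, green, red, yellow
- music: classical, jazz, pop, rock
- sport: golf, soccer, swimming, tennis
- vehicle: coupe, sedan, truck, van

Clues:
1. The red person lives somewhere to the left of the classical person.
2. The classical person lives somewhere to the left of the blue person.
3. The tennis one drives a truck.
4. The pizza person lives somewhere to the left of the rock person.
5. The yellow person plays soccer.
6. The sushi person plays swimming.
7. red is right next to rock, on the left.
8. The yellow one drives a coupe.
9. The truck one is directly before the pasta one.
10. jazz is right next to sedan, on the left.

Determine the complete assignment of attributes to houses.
Solution:

House | Food | Color | Music | Sport | Vehicle
----------------------------------------------
  1   | pizza | red | jazz | tennis | truck
  2   | pasta | green | rock | golf | sedan
  3   | tacos | yellow | classical | soccer | coupe
  4   | sushi | blue | pop | swimming | van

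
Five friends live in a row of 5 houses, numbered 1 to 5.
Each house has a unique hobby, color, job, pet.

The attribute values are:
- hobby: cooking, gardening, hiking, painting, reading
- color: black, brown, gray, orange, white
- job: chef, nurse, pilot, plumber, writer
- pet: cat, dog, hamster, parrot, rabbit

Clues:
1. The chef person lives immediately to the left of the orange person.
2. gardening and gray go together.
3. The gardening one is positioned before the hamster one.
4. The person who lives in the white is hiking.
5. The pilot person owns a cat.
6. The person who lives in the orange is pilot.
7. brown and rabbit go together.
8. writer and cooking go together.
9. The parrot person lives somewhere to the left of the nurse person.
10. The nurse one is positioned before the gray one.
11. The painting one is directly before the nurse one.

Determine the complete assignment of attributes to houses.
Solution:

House | Hobby | Color | Job | Pet
---------------------------------
  1   | hiking | white | chef | parrot
  2   | painting | orange | pilot | cat
  3   | reading | brown | nurse | rabbit
  4   | gardening | gray | plumber | dog
  5   | cooking | black | writer | hamster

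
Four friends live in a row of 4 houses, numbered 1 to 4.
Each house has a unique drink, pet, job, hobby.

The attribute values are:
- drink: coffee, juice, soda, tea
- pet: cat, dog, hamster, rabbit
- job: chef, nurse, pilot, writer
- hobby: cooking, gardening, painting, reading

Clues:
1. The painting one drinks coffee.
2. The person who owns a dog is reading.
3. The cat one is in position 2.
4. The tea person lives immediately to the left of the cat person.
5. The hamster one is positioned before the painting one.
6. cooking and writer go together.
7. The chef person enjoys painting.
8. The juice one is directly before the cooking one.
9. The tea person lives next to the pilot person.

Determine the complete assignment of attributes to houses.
Solution:

House | Drink | Pet | Job | Hobby
---------------------------------
  1   | tea | dog | nurse | reading
  2   | juice | cat | pilot | gardening
  3   | soda | hamster | writer | cooking
  4   | coffee | rabbit | chef | painting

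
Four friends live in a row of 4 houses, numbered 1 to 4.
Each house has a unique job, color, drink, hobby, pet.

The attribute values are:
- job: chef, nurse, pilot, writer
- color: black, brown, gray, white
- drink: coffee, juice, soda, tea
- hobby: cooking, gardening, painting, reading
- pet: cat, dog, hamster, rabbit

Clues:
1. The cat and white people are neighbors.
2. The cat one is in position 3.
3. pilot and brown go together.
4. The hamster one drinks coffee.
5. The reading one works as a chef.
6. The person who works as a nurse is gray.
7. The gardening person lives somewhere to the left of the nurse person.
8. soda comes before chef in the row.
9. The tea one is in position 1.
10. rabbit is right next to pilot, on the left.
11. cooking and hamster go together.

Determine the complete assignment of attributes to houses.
Solution:

House | Job | Color | Drink | Hobby | Pet
-----------------------------------------
  1   | writer | black | tea | gardening | rabbit
  2   | pilot | brown | coffee | cooking | hamster
  3   | nurse | gray | soda | painting | cat
  4   | chef | white | juice | reading | dog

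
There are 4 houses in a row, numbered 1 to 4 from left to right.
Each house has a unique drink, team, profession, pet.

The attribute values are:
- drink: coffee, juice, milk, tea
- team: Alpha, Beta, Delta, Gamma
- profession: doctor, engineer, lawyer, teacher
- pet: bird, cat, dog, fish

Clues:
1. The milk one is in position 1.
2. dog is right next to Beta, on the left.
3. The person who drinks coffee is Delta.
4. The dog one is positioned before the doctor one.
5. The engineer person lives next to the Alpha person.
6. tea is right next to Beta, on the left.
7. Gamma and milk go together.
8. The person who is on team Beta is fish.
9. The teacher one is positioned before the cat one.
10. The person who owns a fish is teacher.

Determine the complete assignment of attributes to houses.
Solution:

House | Drink | Team | Profession | Pet
---------------------------------------
  1   | milk | Gamma | engineer | bird
  2   | tea | Alpha | lawyer | dog
  3   | juice | Beta | teacher | fish
  4   | coffee | Delta | doctor | cat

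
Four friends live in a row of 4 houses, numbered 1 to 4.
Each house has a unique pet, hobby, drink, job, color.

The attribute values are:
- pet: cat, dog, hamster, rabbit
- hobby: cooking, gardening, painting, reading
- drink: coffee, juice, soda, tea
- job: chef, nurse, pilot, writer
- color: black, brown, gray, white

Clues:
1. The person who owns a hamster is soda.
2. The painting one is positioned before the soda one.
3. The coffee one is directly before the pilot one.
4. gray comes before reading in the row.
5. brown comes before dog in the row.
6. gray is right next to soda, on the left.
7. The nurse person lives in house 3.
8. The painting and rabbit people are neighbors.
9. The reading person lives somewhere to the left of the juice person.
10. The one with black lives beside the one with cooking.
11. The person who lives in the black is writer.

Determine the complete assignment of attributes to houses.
Solution:

House | Pet | Hobby | Drink | Job | Color
-----------------------------------------
  1   | cat | painting | coffee | writer | black
  2   | rabbit | cooking | tea | pilot | gray
  3   | hamster | reading | soda | nurse | brown
  4   | dog | gardening | juice | chef | white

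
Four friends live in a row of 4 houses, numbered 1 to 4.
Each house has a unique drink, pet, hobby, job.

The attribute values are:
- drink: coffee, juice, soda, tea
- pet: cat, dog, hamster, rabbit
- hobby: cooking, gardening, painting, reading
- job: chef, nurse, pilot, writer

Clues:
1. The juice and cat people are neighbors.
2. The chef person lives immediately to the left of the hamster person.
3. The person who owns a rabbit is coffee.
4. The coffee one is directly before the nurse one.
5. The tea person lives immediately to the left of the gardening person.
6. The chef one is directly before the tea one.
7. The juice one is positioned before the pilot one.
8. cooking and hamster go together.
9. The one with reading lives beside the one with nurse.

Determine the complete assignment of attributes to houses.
Solution:

House | Drink | Pet | Hobby | Job
---------------------------------
  1   | coffee | rabbit | reading | chef
  2   | tea | hamster | cooking | nurse
  3   | juice | dog | gardening | writer
  4   | soda | cat | painting | pilot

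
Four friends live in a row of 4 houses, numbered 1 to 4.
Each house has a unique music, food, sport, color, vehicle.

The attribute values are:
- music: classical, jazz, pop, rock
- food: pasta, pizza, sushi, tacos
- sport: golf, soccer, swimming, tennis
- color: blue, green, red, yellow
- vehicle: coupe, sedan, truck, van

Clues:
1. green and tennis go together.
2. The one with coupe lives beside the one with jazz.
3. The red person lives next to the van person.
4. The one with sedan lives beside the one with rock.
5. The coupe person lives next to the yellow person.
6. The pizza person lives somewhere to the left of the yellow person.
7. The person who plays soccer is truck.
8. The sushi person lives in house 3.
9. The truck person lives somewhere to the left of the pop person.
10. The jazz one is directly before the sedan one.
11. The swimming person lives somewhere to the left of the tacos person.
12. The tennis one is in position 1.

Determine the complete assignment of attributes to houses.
Solution:

House | Music | Food | Sport | Color | Vehicle
----------------------------------------------
  1   | classical | pizza | tennis | green | coupe
  2   | jazz | pasta | soccer | yellow | truck
  3   | pop | sushi | swimming | red | sedan
  4   | rock | tacos | golf | blue | van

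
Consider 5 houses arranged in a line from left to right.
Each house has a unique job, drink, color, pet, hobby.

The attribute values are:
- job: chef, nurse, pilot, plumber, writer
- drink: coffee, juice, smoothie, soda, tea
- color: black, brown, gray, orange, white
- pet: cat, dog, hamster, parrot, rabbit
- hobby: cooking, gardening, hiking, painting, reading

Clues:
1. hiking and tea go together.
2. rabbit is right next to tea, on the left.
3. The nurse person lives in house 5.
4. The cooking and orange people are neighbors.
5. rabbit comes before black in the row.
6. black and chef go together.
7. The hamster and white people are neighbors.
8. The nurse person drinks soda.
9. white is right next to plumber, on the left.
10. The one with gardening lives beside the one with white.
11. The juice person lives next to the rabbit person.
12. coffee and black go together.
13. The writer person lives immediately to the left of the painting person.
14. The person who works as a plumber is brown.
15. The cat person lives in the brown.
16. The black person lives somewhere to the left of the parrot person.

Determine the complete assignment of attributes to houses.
Solution:

House | Job | Drink | Color | Pet | Hobby
-----------------------------------------
  1   | writer | juice | gray | hamster | gardening
  2   | pilot | smoothie | white | rabbit | painting
  3   | plumber | tea | brown | cat | hiking
  4   | chef | coffee | black | dog | cooking
  5   | nurse | soda | orange | parrot | reading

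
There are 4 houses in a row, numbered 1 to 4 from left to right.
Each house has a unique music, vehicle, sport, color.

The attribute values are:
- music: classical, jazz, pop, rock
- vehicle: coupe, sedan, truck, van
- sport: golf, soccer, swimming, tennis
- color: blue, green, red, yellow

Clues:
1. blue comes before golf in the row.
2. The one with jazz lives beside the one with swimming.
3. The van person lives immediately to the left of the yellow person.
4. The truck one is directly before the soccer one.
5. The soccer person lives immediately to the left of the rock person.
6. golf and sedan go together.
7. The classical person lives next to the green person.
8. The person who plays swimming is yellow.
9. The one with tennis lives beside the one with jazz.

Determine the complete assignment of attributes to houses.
Solution:

House | Music | Vehicle | Sport | Color
---------------------------------------
  1   | classical | truck | tennis | blue
  2   | jazz | van | soccer | green
  3   | rock | coupe | swimming | yellow
  4   | pop | sedan | golf | red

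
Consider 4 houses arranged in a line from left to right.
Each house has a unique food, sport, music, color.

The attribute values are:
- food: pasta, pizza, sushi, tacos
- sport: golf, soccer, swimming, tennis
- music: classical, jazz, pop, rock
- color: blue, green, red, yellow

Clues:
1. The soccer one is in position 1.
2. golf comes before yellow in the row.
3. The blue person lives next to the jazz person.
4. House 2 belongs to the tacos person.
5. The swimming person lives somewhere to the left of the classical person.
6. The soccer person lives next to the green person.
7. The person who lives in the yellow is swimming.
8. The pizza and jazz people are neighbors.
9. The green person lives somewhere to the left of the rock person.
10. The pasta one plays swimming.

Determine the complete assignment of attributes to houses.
Solution:

House | Food | Sport | Music | Color
------------------------------------
  1   | pizza | soccer | pop | blue
  2   | tacos | golf | jazz | green
  3   | pasta | swimming | rock | yellow
  4   | sushi | tennis | classical | red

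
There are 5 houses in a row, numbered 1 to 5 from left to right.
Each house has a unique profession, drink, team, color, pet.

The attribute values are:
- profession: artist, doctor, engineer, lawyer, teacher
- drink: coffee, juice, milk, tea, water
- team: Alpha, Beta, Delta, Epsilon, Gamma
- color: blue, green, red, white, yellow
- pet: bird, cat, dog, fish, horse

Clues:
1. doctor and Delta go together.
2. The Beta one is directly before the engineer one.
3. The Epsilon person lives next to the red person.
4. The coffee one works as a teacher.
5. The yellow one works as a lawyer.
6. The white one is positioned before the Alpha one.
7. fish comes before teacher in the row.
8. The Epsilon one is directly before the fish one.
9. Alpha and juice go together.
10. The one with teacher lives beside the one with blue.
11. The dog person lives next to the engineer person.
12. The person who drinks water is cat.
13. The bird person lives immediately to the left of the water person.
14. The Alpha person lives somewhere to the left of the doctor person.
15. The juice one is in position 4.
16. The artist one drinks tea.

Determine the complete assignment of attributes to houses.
Solution:

House | Profession | Drink | Team | Color | Pet
-----------------------------------------------
  1   | lawyer | milk | Epsilon | yellow | horse
  2   | artist | tea | Gamma | red | fish
  3   | teacher | coffee | Beta | white | dog
  4   | engineer | juice | Alpha | blue | bird
  5   | doctor | water | Delta | green | cat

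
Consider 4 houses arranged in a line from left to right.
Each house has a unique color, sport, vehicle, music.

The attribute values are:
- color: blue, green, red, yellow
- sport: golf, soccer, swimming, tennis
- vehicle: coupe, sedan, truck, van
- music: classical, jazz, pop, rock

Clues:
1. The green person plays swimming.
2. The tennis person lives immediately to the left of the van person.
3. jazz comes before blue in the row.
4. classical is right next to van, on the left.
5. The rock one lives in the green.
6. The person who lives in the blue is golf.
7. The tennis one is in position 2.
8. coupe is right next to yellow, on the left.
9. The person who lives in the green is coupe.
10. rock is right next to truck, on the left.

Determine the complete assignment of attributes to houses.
Solution:

House | Color | Sport | Vehicle | Music
---------------------------------------
  1   | green | swimming | coupe | rock
  2   | yellow | tennis | truck | classical
  3   | red | soccer | van | jazz
  4   | blue | golf | sedan | pop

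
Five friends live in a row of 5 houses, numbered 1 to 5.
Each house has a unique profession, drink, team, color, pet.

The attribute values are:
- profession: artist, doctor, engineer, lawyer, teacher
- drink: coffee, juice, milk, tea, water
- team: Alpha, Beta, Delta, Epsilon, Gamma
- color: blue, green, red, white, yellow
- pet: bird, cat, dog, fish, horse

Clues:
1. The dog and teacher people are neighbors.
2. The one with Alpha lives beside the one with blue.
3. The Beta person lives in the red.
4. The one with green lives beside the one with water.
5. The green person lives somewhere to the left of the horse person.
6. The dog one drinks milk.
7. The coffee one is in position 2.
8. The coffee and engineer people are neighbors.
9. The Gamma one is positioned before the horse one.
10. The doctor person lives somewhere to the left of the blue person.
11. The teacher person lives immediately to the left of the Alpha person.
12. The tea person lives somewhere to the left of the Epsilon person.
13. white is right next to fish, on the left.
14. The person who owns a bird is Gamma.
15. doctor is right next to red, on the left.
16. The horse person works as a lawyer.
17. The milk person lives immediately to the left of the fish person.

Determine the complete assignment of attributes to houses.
Solution:

House | Profession | Drink | Team | Color | Pet
-----------------------------------------------
  1   | doctor | milk | Delta | white | dog
  2   | teacher | coffee | Beta | red | fish
  3   | engineer | tea | Alpha | green | cat
  4   | artist | water | Gamma | blue | bird
  5   | lawyer | juice | Epsilon | yellow | horse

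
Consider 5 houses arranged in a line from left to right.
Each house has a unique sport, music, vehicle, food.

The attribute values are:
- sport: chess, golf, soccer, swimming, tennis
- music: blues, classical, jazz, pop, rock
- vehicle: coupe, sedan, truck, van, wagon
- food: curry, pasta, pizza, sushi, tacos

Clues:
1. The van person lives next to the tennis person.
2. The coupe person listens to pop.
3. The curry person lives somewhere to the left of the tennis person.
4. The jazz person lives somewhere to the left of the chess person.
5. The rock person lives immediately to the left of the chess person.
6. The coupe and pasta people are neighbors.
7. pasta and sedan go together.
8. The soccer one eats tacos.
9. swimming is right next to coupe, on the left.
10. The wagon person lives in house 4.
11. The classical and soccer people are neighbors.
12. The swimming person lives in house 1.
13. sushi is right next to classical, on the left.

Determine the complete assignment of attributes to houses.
Solution:

House | Sport | Music | Vehicle | Food
--------------------------------------
  1   | swimming | jazz | van | curry
  2   | tennis | pop | coupe | sushi
  3   | golf | classical | sedan | pasta
  4   | soccer | rock | wagon | tacos
  5   | chess | blues | truck | pizza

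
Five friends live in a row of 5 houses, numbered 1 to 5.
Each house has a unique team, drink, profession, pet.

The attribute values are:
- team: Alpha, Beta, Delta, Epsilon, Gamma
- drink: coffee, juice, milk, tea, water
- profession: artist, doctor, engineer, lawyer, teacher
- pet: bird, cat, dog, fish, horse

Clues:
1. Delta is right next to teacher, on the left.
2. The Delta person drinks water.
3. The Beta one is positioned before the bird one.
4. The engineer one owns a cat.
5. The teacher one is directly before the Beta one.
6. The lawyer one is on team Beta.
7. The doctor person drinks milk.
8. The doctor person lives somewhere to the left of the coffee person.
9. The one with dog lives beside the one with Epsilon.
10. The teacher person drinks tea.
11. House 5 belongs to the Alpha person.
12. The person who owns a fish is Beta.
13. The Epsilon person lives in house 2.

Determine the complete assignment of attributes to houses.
Solution:

House | Team | Drink | Profession | Pet
---------------------------------------
  1   | Delta | water | artist | dog
  2   | Epsilon | tea | teacher | horse
  3   | Beta | juice | lawyer | fish
  4   | Gamma | milk | doctor | bird
  5   | Alpha | coffee | engineer | cat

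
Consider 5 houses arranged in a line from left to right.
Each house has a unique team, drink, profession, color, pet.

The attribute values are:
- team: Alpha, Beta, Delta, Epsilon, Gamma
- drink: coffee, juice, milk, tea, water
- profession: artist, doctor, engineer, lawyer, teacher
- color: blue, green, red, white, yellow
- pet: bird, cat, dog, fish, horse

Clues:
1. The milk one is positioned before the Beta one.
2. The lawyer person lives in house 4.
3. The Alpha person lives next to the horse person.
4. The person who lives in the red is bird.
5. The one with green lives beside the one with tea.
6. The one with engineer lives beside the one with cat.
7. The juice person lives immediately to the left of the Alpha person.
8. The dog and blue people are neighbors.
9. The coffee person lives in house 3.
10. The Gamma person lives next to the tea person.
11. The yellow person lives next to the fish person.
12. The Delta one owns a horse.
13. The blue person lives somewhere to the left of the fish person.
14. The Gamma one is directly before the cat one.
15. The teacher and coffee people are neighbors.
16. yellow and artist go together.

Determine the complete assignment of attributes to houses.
Solution:

House | Team | Drink | Profession | Color | Pet
-----------------------------------------------
  1   | Gamma | juice | engineer | green | dog
  2   | Alpha | tea | teacher | blue | cat
  3   | Delta | coffee | artist | yellow | horse
  4   | Epsilon | milk | lawyer | white | fish
  5   | Beta | water | doctor | red | bird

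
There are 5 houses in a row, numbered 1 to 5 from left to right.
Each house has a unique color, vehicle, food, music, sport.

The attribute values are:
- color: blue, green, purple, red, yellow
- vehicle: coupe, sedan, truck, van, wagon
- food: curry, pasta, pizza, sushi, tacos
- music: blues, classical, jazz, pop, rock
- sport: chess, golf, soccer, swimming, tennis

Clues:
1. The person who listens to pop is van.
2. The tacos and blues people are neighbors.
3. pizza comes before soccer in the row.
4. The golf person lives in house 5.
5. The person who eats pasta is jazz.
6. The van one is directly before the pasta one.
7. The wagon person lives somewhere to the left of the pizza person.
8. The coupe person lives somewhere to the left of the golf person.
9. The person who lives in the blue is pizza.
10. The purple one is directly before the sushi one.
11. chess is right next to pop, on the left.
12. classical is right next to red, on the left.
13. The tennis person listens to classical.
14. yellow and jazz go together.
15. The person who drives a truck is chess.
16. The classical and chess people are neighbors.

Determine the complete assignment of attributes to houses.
Solution:

House | Color | Vehicle | Food | Music | Sport
----------------------------------------------
  1   | purple | wagon | tacos | classical | tennis
  2   | red | truck | sushi | blues | chess
  3   | blue | van | pizza | pop | swimming
  4   | yellow | coupe | pasta | jazz | soccer
  5   | green | sedan | curry | rock | golf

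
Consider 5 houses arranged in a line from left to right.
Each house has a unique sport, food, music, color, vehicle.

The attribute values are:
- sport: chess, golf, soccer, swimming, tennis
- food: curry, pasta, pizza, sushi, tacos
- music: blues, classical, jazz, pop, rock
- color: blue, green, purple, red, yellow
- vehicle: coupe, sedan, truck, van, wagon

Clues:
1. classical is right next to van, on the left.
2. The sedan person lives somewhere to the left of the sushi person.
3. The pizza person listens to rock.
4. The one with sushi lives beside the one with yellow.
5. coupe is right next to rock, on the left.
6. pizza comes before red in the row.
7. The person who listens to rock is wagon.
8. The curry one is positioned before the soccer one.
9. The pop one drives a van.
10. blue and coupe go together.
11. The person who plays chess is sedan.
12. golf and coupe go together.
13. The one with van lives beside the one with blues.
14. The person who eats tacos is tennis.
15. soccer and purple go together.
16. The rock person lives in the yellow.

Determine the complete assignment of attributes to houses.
Solution:

House | Sport | Food | Music | Color | Vehicle
----------------------------------------------
  1   | chess | curry | classical | green | sedan
  2   | soccer | pasta | pop | purple | van
  3   | golf | sushi | blues | blue | coupe
  4   | swimming | pizza | rock | yellow | wagon
  5   | tennis | tacos | jazz | red | truck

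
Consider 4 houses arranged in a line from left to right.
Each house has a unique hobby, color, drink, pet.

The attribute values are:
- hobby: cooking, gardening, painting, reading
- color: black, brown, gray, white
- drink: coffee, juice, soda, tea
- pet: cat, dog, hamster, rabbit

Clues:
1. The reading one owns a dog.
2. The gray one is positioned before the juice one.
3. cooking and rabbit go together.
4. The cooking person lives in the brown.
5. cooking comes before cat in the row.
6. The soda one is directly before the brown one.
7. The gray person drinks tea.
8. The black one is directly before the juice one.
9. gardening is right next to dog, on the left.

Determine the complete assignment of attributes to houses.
Solution:

House | Hobby | Color | Drink | Pet
-----------------------------------
  1   | gardening | gray | tea | hamster
  2   | reading | black | soda | dog
  3   | cooking | brown | juice | rabbit
  4   | painting | white | coffee | cat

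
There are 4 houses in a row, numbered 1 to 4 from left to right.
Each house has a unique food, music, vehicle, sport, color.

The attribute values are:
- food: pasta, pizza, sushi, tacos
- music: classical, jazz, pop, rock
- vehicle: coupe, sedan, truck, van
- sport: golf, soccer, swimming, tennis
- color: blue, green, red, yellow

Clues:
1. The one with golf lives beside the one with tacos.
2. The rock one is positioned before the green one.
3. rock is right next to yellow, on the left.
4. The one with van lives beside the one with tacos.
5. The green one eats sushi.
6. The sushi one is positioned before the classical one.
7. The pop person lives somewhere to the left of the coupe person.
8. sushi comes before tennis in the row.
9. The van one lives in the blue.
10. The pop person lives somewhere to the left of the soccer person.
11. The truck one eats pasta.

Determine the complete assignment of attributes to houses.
Solution:

House | Food | Music | Vehicle | Sport | Color
----------------------------------------------
  1   | pizza | rock | van | golf | blue
  2   | tacos | pop | sedan | swimming | yellow
  3   | sushi | jazz | coupe | soccer | green
  4   | pasta | classical | truck | tennis | red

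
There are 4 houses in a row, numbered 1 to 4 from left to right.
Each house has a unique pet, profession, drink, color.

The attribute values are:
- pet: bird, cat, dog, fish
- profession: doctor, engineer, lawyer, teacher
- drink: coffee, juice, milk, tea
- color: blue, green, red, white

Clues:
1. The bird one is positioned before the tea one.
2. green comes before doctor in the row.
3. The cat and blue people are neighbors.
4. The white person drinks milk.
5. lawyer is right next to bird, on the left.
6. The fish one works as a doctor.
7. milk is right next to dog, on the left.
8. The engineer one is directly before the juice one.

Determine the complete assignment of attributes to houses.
Solution:

House | Pet | Profession | Drink | Color
----------------------------------------
  1   | cat | engineer | milk | white
  2   | dog | lawyer | juice | blue
  3   | bird | teacher | coffee | green
  4   | fish | doctor | tea | red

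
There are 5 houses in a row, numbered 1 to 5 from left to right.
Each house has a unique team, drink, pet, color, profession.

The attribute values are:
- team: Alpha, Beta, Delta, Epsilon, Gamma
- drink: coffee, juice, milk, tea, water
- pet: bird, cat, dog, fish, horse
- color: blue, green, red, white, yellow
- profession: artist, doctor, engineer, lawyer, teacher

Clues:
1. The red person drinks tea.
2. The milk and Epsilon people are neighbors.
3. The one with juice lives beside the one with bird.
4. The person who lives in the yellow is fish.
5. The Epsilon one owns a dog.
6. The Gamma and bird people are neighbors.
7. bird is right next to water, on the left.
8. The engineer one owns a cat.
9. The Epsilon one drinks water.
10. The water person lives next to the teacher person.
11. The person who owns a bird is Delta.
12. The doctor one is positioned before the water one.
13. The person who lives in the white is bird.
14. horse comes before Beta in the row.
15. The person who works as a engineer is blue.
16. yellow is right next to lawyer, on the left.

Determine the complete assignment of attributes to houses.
Solution:

House | Team | Drink | Pet | Color | Profession
-----------------------------------------------
  1   | Gamma | juice | fish | yellow | doctor
  2   | Delta | milk | bird | white | lawyer
  3   | Epsilon | water | dog | green | artist
  4   | Alpha | tea | horse | red | teacher
  5   | Beta | coffee | cat | blue | engineer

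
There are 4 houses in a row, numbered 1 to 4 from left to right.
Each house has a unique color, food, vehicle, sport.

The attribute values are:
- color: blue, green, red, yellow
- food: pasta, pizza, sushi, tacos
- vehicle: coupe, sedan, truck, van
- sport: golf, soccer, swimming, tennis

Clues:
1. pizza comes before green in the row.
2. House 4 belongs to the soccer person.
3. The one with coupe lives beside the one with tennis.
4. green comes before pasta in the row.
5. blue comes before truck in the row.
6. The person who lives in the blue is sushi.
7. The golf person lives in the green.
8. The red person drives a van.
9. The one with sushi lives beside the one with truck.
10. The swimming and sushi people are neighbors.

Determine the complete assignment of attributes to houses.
Solution:

House | Color | Food | Vehicle | Sport
--------------------------------------
  1   | yellow | pizza | coupe | swimming
  2   | blue | sushi | sedan | tennis
  3   | green | tacos | truck | golf
  4   | red | pasta | van | soccer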